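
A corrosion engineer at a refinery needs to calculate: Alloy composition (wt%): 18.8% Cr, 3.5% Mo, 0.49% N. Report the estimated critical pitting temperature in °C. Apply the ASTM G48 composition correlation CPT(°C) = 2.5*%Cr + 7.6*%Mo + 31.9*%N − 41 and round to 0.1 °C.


Apply the ASTM G48 empirical CPT estimate: CPT(°C) = 2.5*%Cr + 7.6*%Mo + 31.9*%N − 41
2.5*18.8 = 47; 7.6*3.5 = 26.6; 31.9*0.49 = 15.631
CPT = 47 + 26.6 + 15.631 − 41 = 48.231 °C
Rounded to 0.1 °C: CPT ≈ 48.2 °C

48.2 °C


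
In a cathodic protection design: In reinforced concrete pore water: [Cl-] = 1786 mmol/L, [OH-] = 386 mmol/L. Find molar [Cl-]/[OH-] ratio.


Threshold parameter = [Cl-] / [OH-] (molar basis; both in mmol/L, so units cancel)
Ratio = 1786 / 386 = 4.63

4.63


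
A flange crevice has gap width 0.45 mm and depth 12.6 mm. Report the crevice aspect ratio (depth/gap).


Aspect ratio = depth / gap
Ratio = 12.6 / 0.45 = 28.0

28.0


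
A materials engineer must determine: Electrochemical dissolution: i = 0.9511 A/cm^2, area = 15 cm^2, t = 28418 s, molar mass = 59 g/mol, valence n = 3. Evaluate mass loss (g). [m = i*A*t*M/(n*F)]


Apply Faraday's law: m = i*A*t*M / (n*F)
Total charge passed Q = i*A*t = 0.9511*15*28418 = 405425.397 C
m = Q*M/(n*F) = 405425.397*59/(3*96485) = 82.6384 g

82.6384 g


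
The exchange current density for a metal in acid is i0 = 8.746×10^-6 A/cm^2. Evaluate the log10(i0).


i0 = 8.746×10^-6 A/cm^2
log10(i0) = -5.058

-5.058


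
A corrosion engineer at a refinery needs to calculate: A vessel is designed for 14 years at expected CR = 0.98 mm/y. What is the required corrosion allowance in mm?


Corrosion allowance = CR × design life
CA = 0.98 * 14 = 13.72 mm

13.72 mm


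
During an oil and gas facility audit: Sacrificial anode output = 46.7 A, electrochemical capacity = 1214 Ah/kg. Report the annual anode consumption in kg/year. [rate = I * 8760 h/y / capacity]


Annual consumption = current * hours per year / capacity
Rate = 46.7 * 8760 / 1214 = 337.0 kg/year

337.0 kg/year


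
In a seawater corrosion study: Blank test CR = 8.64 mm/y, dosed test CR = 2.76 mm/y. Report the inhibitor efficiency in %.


Apply the inhibitor-efficiency definition: IE = (CR_blank − CR_inh)/CR_blank × 100
IE = (8.64 − 2.76) / 8.64 × 100
IE = 5.88 / 8.64 × 100 = 68.1 %

68.1 %


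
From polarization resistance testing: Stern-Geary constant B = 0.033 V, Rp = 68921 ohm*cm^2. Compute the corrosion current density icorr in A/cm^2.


Apply the Stern-Geary relation: icorr = B / Rp
icorr = 0.033 / 68921 = 4.788×10^-7 A/cm^2

4.788×10^-7 A/cm^2


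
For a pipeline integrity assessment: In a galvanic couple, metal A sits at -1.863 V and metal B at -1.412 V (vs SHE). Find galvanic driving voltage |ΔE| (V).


Driving voltage is the absolute potential difference.
|ΔE| = |-1.863 − (-1.412)| = 0.451 V

0.451 V


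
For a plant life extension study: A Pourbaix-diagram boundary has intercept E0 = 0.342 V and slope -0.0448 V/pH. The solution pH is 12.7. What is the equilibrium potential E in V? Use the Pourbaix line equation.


Apply the Pourbaix line equation: E = E0 + slope*pH
E = 0.342 + (-0.0448)*12.7 = 0.342 + (-0.56896) = -0.22696 V
Rounded to 4 decimal places: E = -0.2270 V

-0.2270 V


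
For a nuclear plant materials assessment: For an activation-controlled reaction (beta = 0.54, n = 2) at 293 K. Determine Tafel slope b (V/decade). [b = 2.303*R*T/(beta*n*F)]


Apply the Tafel slope relation: b = 2.303*R*T/(beta*n*F)
Numerator: 2.303 * 8.314 * 293 = 5610.11
Denominator: 0.54 * 2 * 96485 = 104203.8
b = 5610.11 / 104203.8 = 0.054 V/decade

0.054 V/decade


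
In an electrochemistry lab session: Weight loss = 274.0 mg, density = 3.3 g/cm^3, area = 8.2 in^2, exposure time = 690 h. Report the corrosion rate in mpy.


Apply the mpy weight-loss relation: CR = 534 * W / (D * A * T)
Numerator: 534 * 274.0 = 146316.0
Denominator: 3.3 * 8.2 * 690 = 18671.4
CR = 146316.0 / 18671.4 = 7.8364 mpy

7.8364 mpy


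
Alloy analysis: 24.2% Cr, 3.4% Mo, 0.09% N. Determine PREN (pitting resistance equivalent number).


Apply the PREN formula: PREN = Cr + 3.3*Mo + 16*N
PREN = 24.2 + 3.3*3.4 + 16*0.09
PREN = 24.2 + 11.22 + 1.44 = 36.86

36.86


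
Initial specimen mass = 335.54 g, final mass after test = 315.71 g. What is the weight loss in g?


Weight loss = initial − final
WL = 335.54 − 315.71 = 19.83 g

19.83 g


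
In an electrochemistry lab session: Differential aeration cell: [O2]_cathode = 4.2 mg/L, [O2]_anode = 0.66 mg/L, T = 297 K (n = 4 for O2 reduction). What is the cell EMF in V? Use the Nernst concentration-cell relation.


Apply the Nernst concentration-cell relation: E = (RT/nF)*ln(C_cathode/C_anode)
RT/nF = 8.314*297/(4*96485) = 0.00639804 V
ln(4.2/0.66) = 1.8506
E = 0.00639804 * 1.8506 = 0.01184 V

0.01184 V


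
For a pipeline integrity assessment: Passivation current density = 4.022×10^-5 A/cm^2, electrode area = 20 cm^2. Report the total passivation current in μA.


I = i_pass * A, then convert A → μA (×10^6)
I = 4.022×10^-5 * 20 * 10^6 = 804.4 μA

804.4 μA


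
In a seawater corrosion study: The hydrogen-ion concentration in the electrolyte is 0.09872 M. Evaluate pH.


pH = −log10[H+]
pH = −log10(0.09872) = 1.01

1.01


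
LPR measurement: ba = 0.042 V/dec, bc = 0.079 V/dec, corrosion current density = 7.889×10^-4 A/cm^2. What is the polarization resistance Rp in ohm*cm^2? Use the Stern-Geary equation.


Apply the Stern-Geary equation: Rp = ba*bc / (2.303*icorr*(ba+bc))
ba*bc = 0.042*0.079 = 0.003318
ba+bc = 0.121; 2.303*icorr*(ba+bc) = 2.303*7.889×10^-4*0.121 = 2.1983724×10^-4
Rp = 0.003318 / 2.1983724×10^-4 = 15.1 ohm*cm^2

15.1 ohm*cm^2


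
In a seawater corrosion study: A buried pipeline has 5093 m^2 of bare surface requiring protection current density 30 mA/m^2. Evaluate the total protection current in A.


I = area * current density, then convert mA → A (÷1000)
I = 5093 * 30 / 1000 = 152.79 A

152.79 A


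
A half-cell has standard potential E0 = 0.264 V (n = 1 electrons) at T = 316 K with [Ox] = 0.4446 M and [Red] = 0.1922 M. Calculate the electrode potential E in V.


Apply the Nernst equation: E = E0 + (RT/nF)*ln([Ox]/[Red])
Step 1: RT/nF = 8.314*316/(1*96485) = 0.02722935 V
Step 2: [Ox]/[Red] = 0.4446/0.1922 = 2.313215
Step 3: ln(2.313215) = 0.838638
Step 4: correction = 0.02722935 * 0.838638 = 0.0228 V
E = 0.264 + 0.0228 = 0.2868 V

0.2868 V


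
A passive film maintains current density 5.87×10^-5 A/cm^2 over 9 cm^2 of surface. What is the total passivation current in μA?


I = i_pass * A, then convert A → μA (×10^6)
I = 5.87×10^-5 * 9 * 10^6 = 528.3 μA

528.3 μA


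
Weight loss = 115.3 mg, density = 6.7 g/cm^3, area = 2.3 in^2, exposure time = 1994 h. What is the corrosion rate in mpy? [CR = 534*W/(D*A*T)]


Apply the mpy weight-loss relation: CR = 534 * W / (D * A * T)
Numerator: 534 * 115.3 = 61570.2
Denominator: 6.7 * 2.3 * 1994 = 30727.54
CR = 61570.2 / 30727.54 = 2.004 mpy

2.004 mpy


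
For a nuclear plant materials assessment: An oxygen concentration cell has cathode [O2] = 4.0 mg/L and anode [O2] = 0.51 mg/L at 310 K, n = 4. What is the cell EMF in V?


Apply the Nernst concentration-cell relation: E = (RT/nF)*ln(C_cathode/C_anode)
RT/nF = 8.314*310/(4*96485) = 0.00667808 V
ln(4.0/0.51) = 2.05964
E = 0.00667808 * 2.05964 = 0.01375 V

0.01375 V


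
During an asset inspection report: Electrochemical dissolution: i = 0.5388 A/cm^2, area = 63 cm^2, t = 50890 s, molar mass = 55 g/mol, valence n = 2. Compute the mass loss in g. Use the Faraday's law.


Apply Faraday's law: m = i*A*t*M / (n*F)
Total charge passed Q = i*A*t = 0.5388*63*50890 = 1727430.516 C
m = Q*M/(n*F) = 1727430.516*55/(2*96485) = 492.3495 g

492.3495 g


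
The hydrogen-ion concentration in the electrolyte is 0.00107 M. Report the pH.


pH = −log10[H+]
pH = −log10(0.00107) = 2.97

2.97


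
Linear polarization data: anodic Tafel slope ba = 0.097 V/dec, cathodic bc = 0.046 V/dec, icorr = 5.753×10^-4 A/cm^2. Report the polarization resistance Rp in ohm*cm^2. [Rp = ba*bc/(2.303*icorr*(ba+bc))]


Apply the Stern-Geary equation: Rp = ba*bc / (2.303*icorr*(ba+bc))
ba*bc = 0.097*0.046 = 0.004462
ba+bc = 0.143; 2.303*icorr*(ba+bc) = 2.303*5.753×10^-4*0.143 = 1.8946297×10^-4
Rp = 0.004462 / 1.8946297×10^-4 = 23.55 ohm*cm^2

23.55 ohm*cm^2


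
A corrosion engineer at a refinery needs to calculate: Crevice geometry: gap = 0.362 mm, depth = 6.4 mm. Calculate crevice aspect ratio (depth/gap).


Aspect ratio = depth / gap
Ratio = 6.4 / 0.362 = 17.7

17.7


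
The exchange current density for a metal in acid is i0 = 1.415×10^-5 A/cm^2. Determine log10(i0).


i0 = 1.415×10^-5 A/cm^2
log10(i0) = -4.849

-4.849


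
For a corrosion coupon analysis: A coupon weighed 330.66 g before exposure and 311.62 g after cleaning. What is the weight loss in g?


Weight loss = initial − final
WL = 330.66 − 311.62 = 19.04 g

19.04 g


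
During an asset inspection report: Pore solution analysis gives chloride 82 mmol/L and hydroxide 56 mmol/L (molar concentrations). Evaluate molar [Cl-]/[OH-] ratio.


Threshold parameter = [Cl-] / [OH-] (molar basis; both in mmol/L, so units cancel)
Ratio = 82 / 56 = 1.46

1.46


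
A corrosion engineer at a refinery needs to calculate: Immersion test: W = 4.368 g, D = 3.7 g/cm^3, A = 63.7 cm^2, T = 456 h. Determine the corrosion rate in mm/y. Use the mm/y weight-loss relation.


Apply the mm/y weight-loss relation: CR = 87600 * W / (D * A * T)
Numerator: 87600 * 4.368 = 382636.8
Denominator: 3.7 * 63.7 * 456 = 107474.64
CR = 382636.8 / 107474.64 = 3.560252 mm/y

3.560252 mm/y


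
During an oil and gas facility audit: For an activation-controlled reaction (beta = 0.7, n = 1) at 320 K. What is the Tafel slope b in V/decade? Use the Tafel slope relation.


Apply the Tafel slope relation: b = 2.303*R*T/(beta*n*F)
Numerator: 2.303 * 8.314 * 320 = 6127.09
Denominator: 0.7 * 1 * 96485 = 67539.5
b = 6127.09 / 67539.5 = 0.0907 V/decade

0.0907 V/decade


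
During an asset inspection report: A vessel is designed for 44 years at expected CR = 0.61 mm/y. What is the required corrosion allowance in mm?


Corrosion allowance = CR × design life
CA = 0.61 * 44 = 26.84 mm

26.84 mm


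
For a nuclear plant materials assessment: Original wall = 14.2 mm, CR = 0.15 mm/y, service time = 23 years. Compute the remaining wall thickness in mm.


Remaining wall = original − CR × time
t = 14.2 − 0.15*23 = 14.2 − 3.45 = 10.75 mm

10.75 mm


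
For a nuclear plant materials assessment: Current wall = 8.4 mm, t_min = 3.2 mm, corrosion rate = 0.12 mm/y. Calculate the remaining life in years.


Apply the remaining-life relation: RL = (t_current − t_min) / CR
RL = (8.4 − 3.2) / 0.12 = 5.2 / 0.12 = 43.3 years

43.3 years


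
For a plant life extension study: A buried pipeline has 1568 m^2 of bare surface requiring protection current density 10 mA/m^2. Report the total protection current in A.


I = area * current density, then convert mA → A (÷1000)
I = 1568 * 10 / 1000 = 15.68 A

15.68 A


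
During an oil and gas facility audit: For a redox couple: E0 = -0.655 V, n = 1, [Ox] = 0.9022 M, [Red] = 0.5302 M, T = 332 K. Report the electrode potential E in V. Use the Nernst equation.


Apply the Nernst equation: E = E0 + (RT/nF)*ln([Ox]/[Red])
Step 1: RT/nF = 8.314*332/(1*96485) = 0.02860805 V
Step 2: [Ox]/[Red] = 0.9022/0.5302 = 1.701622
Step 3: ln(1.701622) = 0.531582
Step 4: correction = 0.02860805 * 0.531582 = 0.0152 V
E = -0.655 + 0.0152 = -0.6398 V

-0.6398 V


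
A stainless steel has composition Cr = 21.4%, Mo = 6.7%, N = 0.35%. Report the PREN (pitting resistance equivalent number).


Apply the PREN formula: PREN = Cr + 3.3*Mo + 16*N
PREN = 21.4 + 3.3*6.7 + 16*0.35
PREN = 21.4 + 22.11 + 5.6 = 49.11

49.11


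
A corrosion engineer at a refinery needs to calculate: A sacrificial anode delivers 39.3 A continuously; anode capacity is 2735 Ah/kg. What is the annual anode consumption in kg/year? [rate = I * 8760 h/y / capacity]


Annual consumption = current * hours per year / capacity
Rate = 39.3 * 8760 / 2735 = 125.9 kg/year

125.9 kg/year


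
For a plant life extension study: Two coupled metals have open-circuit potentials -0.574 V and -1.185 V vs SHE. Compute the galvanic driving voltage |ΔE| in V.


Driving voltage is the absolute potential difference.
|ΔE| = |-0.574 − (-1.185)| = 0.611 V

0.611 V


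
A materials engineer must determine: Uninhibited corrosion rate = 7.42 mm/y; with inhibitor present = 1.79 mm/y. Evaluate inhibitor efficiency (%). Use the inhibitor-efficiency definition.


Apply the inhibitor-efficiency definition: IE = (CR_blank − CR_inh)/CR_blank × 100
IE = (7.42 − 1.79) / 7.42 × 100
IE = 5.63 / 7.42 × 100 = 75.9 %

75.9 %


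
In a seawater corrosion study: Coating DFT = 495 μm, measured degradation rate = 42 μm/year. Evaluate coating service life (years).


Service life = thickness / degradation rate
Life = 495 / 42 = 11.8 years

11.8 years


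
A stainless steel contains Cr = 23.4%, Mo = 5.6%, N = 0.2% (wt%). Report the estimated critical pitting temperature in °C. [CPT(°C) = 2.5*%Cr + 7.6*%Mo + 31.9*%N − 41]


Apply the ASTM G48 empirical CPT estimate: CPT(°C) = 2.5*%Cr + 7.6*%Mo + 31.9*%N − 41
2.5*23.4 = 58.5; 7.6*5.6 = 42.56; 31.9*0.2 = 6.38
CPT = 58.5 + 42.56 + 6.38 − 41 = 66.44 °C
Rounded to 0.1 °C: CPT ≈ 66.4 °C

66.4 °C


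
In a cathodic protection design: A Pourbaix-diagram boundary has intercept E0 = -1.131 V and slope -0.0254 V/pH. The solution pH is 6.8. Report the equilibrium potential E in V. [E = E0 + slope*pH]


Apply the Pourbaix line equation: E = E0 + slope*pH
E = -1.131 + (-0.0254)*6.8 = -1.131 + (-0.17272) = -1.30372 V
Rounded to 4 decimal places: E = -1.3037 V

-1.3037 V


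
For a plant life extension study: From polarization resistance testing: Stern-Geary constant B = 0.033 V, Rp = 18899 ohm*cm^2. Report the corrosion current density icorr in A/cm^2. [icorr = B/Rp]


Apply the Stern-Geary relation: icorr = B / Rp
icorr = 0.033 / 18899 = 1.746×10^-6 A/cm^2

1.746×10^-6 A/cm^2


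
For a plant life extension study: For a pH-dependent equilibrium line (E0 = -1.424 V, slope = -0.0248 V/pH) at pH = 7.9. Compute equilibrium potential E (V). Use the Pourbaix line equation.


Apply the Pourbaix line equation: E = E0 + slope*pH
E = -1.424 + (-0.0248)*7.9 = -1.424 + (-0.19592) = -1.61992 V
Rounded to 4 decimal places: E = -1.6199 V

-1.6199 V


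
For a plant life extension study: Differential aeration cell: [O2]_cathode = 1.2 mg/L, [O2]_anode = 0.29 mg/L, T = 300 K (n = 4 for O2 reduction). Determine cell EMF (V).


Apply the Nernst concentration-cell relation: E = (RT/nF)*ln(C_cathode/C_anode)
RT/nF = 8.314*300/(4*96485) = 0.00646266 V
ln(1.2/0.29) = 1.4202
E = 0.00646266 * 1.4202 = 0.00918 V

0.00918 V


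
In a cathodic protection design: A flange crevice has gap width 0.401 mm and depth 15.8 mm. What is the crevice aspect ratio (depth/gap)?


Aspect ratio = depth / gap
Ratio = 15.8 / 0.401 = 39.4

39.4


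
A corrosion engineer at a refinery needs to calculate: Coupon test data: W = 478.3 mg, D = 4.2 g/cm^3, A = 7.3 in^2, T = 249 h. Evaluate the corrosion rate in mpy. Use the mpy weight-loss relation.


Apply the mpy weight-loss relation: CR = 534 * W / (D * A * T)
Numerator: 534 * 478.3 = 255412.2
Denominator: 4.2 * 7.3 * 249 = 7634.34
CR = 255412.2 / 7634.34 = 33.4557 mpy

33.4557 mpy


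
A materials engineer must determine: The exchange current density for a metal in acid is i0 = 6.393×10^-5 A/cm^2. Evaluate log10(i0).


i0 = 6.393×10^-5 A/cm^2
log10(i0) = -4.194

-4.194


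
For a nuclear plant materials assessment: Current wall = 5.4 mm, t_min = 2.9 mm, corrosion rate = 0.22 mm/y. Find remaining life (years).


Apply the remaining-life relation: RL = (t_current − t_min) / CR
RL = (5.4 − 2.9) / 0.22 = 2.5 / 0.22 = 11.4 years

11.4 years


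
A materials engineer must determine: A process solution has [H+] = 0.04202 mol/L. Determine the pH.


pH = −log10[H+]
pH = −log10(0.04202) = 1.38

1.38


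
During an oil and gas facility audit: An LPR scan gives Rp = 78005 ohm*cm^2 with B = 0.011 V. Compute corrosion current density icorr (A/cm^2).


Apply the Stern-Geary relation: icorr = B / Rp
icorr = 0.011 / 78005 = 1.41×10^-7 A/cm^2

1.41×10^-7 A/cm^2


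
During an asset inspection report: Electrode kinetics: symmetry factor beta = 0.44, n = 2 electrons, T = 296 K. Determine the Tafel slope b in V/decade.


Apply the Tafel slope relation: b = 2.303*R*T/(beta*n*F)
Numerator: 2.303 * 8.314 * 296 = 5667.55
Denominator: 0.44 * 2 * 96485 = 84906.8
b = 5667.55 / 84906.8 = 0.0668 V/decade

0.0668 V/decade


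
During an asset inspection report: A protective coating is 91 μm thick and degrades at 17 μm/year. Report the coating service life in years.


Service life = thickness / degradation rate
Life = 91 / 17 = 5.4 years

5.4 years


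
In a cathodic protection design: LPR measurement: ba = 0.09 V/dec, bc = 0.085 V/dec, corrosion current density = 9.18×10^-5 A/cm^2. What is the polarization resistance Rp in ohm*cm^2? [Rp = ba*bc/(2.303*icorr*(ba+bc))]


Apply the Stern-Geary equation: Rp = ba*bc / (2.303*icorr*(ba+bc))
ba*bc = 0.09*0.085 = 0.00765
ba+bc = 0.175; 2.303*icorr*(ba+bc) = 2.303*9.18×10^-5*0.175 = 3.6997695×10^-5
Rp = 0.00765 / 3.6997695×10^-5 = 206.77 ohm*cm^2

206.77 ohm*cm^2


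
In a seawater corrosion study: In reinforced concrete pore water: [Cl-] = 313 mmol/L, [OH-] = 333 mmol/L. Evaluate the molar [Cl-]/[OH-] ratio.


Threshold parameter = [Cl-] / [OH-] (molar basis; both in mmol/L, so units cancel)
Ratio = 313 / 333 = 0.94

0.94


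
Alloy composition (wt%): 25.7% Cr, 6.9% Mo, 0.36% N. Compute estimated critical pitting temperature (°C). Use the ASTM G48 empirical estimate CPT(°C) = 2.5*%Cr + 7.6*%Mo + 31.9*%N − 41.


Apply the ASTM G48 empirical CPT estimate: CPT(°C) = 2.5*%Cr + 7.6*%Mo + 31.9*%N − 41
2.5*25.7 = 64.25; 7.6*6.9 = 52.44; 31.9*0.36 = 11.484
CPT = 64.25 + 52.44 + 11.484 − 41 = 87.174 °C
Rounded to 0.1 °C: CPT ≈ 87.2 °C

87.2 °C


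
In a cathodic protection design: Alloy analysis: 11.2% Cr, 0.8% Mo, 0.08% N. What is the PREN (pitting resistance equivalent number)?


Apply the PREN formula: PREN = Cr + 3.3*Mo + 16*N
PREN = 11.2 + 3.3*0.8 + 16*0.08
PREN = 11.2 + 2.64 + 1.28 = 15.12

15.12


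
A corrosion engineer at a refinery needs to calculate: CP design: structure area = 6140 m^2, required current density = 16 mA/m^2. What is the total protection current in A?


I = area * current density, then convert mA → A (÷1000)
I = 6140 * 16 / 1000 = 98.24 A

98.24 A


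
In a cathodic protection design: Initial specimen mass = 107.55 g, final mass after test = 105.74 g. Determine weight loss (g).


Weight loss = initial − final
WL = 107.55 − 105.74 = 1.81 g

1.81 g


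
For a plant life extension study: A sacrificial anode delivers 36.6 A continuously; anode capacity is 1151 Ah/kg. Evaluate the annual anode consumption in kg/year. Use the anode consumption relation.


Annual consumption = current * hours per year / capacity
Rate = 36.6 * 8760 / 1151 = 278.6 kg/year

278.6 kg/year


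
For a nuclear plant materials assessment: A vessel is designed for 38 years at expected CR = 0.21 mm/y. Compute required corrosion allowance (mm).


Corrosion allowance = CR × design life
CA = 0.21 * 38 = 7.98 mm

7.98 mm


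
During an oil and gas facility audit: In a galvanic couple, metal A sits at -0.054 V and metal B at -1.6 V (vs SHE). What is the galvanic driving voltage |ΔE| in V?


Driving voltage is the absolute potential difference.
|ΔE| = |-0.054 − (-1.6)| = 1.546 V

1.546 V


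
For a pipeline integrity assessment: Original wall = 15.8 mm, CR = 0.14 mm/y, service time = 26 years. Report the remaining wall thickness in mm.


Remaining wall = original − CR × time
t = 15.8 − 0.14*26 = 15.8 − 3.64 = 12.16 mm

12.16 mm


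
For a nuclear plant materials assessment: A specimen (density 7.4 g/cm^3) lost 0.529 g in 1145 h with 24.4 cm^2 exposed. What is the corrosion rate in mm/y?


Apply the mm/y weight-loss relation: CR = 87600 * W / (D * A * T)
Numerator: 87600 * 0.529 = 46340.4
Denominator: 7.4 * 24.4 * 1145 = 206741.2
CR = 46340.4 / 206741.2 = 0.2241 mm/y

0.2241 mm/y


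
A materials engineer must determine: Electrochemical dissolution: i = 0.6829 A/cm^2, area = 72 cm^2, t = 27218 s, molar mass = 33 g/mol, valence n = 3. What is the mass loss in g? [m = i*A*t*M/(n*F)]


Apply Faraday's law: m = i*A*t*M / (n*F)
Total charge passed Q = i*A*t = 0.6829*72*27218 = 1338276.3984 C
m = Q*M/(n*F) = 1338276.3984*33/(3*96485) = 152.573 g

152.573 g


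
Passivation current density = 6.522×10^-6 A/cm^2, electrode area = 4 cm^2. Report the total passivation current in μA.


I = i_pass * A, then convert A → μA (×10^6)
I = 6.522×10^-6 * 4 * 10^6 = 26.09 μA

26.09 μA


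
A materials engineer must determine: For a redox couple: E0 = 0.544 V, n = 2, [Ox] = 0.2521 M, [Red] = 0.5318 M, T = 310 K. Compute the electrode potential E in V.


Apply the Nernst equation: E = E0 + (RT/nF)*ln([Ox]/[Red])
Step 1: RT/nF = 8.314*310/(2*96485) = 0.01335617 V
Step 2: [Ox]/[Red] = 0.2521/0.5318 = 0.47405
Step 3: ln(0.47405) = -0.746442
Step 4: correction = 0.01335617 * -0.746442 = -0.01 V
E = 0.544 + -0.01 = 0.534 V

0.534 V


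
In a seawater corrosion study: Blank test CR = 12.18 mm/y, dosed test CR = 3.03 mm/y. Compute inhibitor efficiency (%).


Apply the inhibitor-efficiency definition: IE = (CR_blank − CR_inh)/CR_blank × 100
IE = (12.18 − 3.03) / 12.18 × 100
IE = 9.15 / 12.18 × 100 = 75.1 %

75.1 %


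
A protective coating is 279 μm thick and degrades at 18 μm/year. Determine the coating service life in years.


Service life = thickness / degradation rate
Life = 279 / 18 = 15.5 years

15.5 years


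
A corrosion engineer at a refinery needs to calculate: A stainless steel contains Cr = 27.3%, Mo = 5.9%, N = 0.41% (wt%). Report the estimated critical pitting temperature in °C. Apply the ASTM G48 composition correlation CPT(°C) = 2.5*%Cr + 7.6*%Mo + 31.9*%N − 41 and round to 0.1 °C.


Apply the ASTM G48 empirical CPT estimate: CPT(°C) = 2.5*%Cr + 7.6*%Mo + 31.9*%N − 41
2.5*27.3 = 68.25; 7.6*5.9 = 44.84; 31.9*0.41 = 13.079
CPT = 68.25 + 44.84 + 13.079 − 41 = 85.169 °C
Rounded to 0.1 °C: CPT ≈ 85.2 °C

85.2 °C


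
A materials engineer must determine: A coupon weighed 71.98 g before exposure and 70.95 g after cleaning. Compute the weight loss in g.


Weight loss = initial − final
WL = 71.98 − 70.95 = 1.03 g

1.03 g


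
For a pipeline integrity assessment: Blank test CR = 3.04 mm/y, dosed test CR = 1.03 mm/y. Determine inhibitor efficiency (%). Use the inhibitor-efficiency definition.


Apply the inhibitor-efficiency definition: IE = (CR_blank − CR_inh)/CR_blank × 100
IE = (3.04 − 1.03) / 3.04 × 100
IE = 2.01 / 3.04 × 100 = 66.1 %

66.1 %


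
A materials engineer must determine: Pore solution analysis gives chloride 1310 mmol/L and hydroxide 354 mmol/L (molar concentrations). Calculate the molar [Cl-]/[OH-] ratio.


Threshold parameter = [Cl-] / [OH-] (molar basis; both in mmol/L, so units cancel)
Ratio = 1310 / 354 = 3.7

3.7


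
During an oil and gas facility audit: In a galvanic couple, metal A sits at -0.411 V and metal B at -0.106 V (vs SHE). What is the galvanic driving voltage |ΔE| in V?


Driving voltage is the absolute potential difference.
|ΔE| = |-0.411 − (-0.106)| = 0.305 V

0.305 V


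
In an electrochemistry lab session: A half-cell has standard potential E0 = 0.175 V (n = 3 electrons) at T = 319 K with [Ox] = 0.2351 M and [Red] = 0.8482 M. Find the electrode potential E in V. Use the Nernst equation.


Apply the Nernst equation: E = E0 + (RT/nF)*ln([Ox]/[Red])
Step 1: RT/nF = 8.314*319/(3*96485) = 0.00916262 V
Step 2: [Ox]/[Red] = 0.2351/0.8482 = 0.277175
Step 3: ln(0.277175) = -1.283106
Step 4: correction = 0.00916262 * -1.283106 = -0.012 V
E = 0.175 + -0.012 = 0.163 V

0.163 V


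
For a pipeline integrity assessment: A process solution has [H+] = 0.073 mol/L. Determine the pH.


pH = −log10[H+]
pH = −log10(0.073) = 1.14

1.14


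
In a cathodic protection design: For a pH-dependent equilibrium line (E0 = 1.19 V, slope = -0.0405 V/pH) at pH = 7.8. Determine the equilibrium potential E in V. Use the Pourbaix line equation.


Apply the Pourbaix line equation: E = E0 + slope*pH
E = 1.19 + (-0.0405)*7.8 = 1.19 + (-0.3159) = 0.8741 V
Rounded to 4 decimal places: E = 0.8741 V

0.8741 V


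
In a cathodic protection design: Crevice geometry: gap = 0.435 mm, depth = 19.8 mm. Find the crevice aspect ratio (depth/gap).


Aspect ratio = depth / gap
Ratio = 19.8 / 0.435 = 45.5

45.5


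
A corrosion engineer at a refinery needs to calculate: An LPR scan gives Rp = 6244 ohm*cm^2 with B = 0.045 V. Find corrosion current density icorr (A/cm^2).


Apply the Stern-Geary relation: icorr = B / Rp
icorr = 0.045 / 6244 = 7.207×10^-6 A/cm^2

7.207×10^-6 A/cm^2


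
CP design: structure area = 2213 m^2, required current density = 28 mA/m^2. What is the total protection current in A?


I = area * current density, then convert mA → A (÷1000)
I = 2213 * 28 / 1000 = 61.96 A

61.96 A


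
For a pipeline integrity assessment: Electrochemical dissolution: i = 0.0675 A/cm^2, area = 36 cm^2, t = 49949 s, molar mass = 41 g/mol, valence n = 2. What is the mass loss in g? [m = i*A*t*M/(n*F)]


Apply Faraday's law: m = i*A*t*M / (n*F)
Total charge passed Q = i*A*t = 0.0675*36*49949 = 121376.07 C
m = Q*M/(n*F) = 121376.07*41/(2*96485) = 25.789 g

25.789 g


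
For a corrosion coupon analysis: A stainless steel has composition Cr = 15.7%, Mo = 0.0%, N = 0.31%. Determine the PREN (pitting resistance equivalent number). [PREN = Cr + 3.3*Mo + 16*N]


Apply the PREN formula: PREN = Cr + 3.3*Mo + 16*N
PREN = 15.7 + 3.3*0.0 + 16*0.31
PREN = 15.7 + 0.0 + 4.96 = 20.66

20.66


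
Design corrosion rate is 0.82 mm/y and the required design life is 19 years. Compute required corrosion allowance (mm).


Corrosion allowance = CR × design life
CA = 0.82 * 19 = 15.58 mm

15.58 mm


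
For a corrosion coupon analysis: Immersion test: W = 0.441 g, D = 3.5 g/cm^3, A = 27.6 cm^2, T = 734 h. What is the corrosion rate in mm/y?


Apply the mm/y weight-loss relation: CR = 87600 * W / (D * A * T)
Numerator: 87600 * 0.441 = 38631.6
Denominator: 3.5 * 27.6 * 734 = 70904.4
CR = 38631.6 / 70904.4 = 0.544841 mm/y

0.544841 mm/y


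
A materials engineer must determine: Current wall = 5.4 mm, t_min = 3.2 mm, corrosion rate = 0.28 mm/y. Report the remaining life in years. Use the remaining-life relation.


Apply the remaining-life relation: RL = (t_current − t_min) / CR
RL = (5.4 − 3.2) / 0.28 = 2.2 / 0.28 = 7.9 years

7.9 years


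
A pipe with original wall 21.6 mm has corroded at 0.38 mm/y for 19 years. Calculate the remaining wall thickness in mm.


Remaining wall = original − CR × time
t = 21.6 − 0.38*19 = 21.6 − 7.22 = 14.38 mm

14.38 mm


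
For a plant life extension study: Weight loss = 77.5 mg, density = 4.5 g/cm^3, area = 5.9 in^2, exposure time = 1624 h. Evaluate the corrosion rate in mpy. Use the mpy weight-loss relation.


Apply the mpy weight-loss relation: CR = 534 * W / (D * A * T)
Numerator: 534 * 77.5 = 41385.0
Denominator: 4.5 * 5.9 * 1624 = 43117.2
CR = 41385.0 / 43117.2 = 0.95983 mpy

0.95983 mpy


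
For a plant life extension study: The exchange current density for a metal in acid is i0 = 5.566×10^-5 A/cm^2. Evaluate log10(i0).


i0 = 5.566×10^-5 A/cm^2
log10(i0) = -4.254

-4.254


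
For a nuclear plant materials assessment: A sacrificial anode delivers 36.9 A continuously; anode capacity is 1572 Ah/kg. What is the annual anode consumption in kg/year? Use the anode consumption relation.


Annual consumption = current * hours per year / capacity
Rate = 36.9 * 8760 / 1572 = 205.6 kg/year

205.6 kg/year


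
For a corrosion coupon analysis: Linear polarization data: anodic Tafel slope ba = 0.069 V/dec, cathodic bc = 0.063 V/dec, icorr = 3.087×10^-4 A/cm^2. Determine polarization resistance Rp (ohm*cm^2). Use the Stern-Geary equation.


Apply the Stern-Geary equation: Rp = ba*bc / (2.303*icorr*(ba+bc))
ba*bc = 0.069*0.063 = 0.004347
ba+bc = 0.132; 2.303*icorr*(ba+bc) = 2.303*3.087×10^-4*0.132 = 9.3843565×10^-5
Rp = 0.004347 / 9.3843565×10^-5 = 46.32 ohm*cm^2

46.32 ohm*cm^2


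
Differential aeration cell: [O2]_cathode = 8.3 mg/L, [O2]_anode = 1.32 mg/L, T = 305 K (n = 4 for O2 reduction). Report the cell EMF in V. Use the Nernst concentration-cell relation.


Apply the Nernst concentration-cell relation: E = (RT/nF)*ln(C_cathode/C_anode)
RT/nF = 8.314*305/(4*96485) = 0.00657037 V
ln(8.3/1.32) = 1.83862
E = 0.00657037 * 1.83862 = 0.01208 V

0.01208 V


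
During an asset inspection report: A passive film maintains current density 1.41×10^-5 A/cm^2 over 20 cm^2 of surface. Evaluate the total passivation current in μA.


I = i_pass * A, then convert A → μA (×10^6)
I = 1.41×10^-5 * 20 * 10^6 = 282.0 μA

282.0 μA


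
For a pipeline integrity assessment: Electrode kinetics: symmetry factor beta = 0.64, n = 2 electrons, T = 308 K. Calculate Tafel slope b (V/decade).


Apply the Tafel slope relation: b = 2.303*R*T/(beta*n*F)
Numerator: 2.303 * 8.314 * 308 = 5897.32
Denominator: 0.64 * 2 * 96485 = 123500.8
b = 5897.32 / 123500.8 = 0.0478 V/decade

0.0478 V/decade


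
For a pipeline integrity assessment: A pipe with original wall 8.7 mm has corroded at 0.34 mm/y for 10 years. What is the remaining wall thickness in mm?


Remaining wall = original − CR × time
t = 8.7 − 0.34*10 = 8.7 − 3.4 = 5.3 mm

5.3 mm


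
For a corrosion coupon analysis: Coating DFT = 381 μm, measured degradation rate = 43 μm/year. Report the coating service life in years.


Service life = thickness / degradation rate
Life = 381 / 43 = 8.9 years

8.9 years


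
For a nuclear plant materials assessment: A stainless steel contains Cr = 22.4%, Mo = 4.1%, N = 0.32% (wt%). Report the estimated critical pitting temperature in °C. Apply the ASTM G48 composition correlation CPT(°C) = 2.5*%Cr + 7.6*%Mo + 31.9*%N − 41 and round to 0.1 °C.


Apply the ASTM G48 empirical CPT estimate: CPT(°C) = 2.5*%Cr + 7.6*%Mo + 31.9*%N − 41
2.5*22.4 = 56; 7.6*4.1 = 31.16; 31.9*0.32 = 10.208
CPT = 56 + 31.16 + 10.208 − 41 = 56.368 °C
Rounded to 0.1 °C: CPT ≈ 56.4 °C

56.4 °C


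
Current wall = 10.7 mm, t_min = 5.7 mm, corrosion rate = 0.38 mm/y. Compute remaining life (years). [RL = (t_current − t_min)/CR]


Apply the remaining-life relation: RL = (t_current − t_min) / CR
RL = (10.7 − 5.7) / 0.38 = 5.0 / 0.38 = 13.2 years

13.2 years


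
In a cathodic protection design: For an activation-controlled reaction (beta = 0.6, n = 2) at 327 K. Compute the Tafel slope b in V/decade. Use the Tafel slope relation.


Apply the Tafel slope relation: b = 2.303*R*T/(beta*n*F)
Numerator: 2.303 * 8.314 * 327 = 6261.12
Denominator: 0.6 * 2 * 96485 = 115782.0
b = 6261.12 / 115782.0 = 0.0541 V/decade

0.0541 V/decade


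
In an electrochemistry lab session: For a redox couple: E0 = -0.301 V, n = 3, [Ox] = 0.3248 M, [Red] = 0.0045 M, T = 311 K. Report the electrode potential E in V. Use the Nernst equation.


Apply the Nernst equation: E = E0 + (RT/nF)*ln([Ox]/[Red])
Step 1: RT/nF = 8.314*311/(3*96485) = 0.00893284 V
Step 2: [Ox]/[Red] = 0.3248/0.0045 = 72.177778
Step 3: ln(72.177778) = 4.279132
Step 4: correction = 0.00893284 * 4.279132 = 0.038 V
E = -0.301 + 0.038 = -0.263 V

-0.263 V


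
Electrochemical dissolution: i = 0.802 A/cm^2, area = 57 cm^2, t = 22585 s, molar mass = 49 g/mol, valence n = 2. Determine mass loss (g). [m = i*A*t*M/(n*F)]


Apply Faraday's law: m = i*A*t*M / (n*F)
Total charge passed Q = i*A*t = 0.802*57*22585 = 1032450.69 C
m = Q*M/(n*F) = 1032450.69*49/(2*96485) = 262.166 g

262.166 g


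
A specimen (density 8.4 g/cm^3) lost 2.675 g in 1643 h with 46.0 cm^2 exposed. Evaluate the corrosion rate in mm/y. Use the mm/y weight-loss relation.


Apply the mm/y weight-loss relation: CR = 87600 * W / (D * A * T)
Numerator: 87600 * 2.675 = 234330.0
Denominator: 8.4 * 46.0 * 1643 = 634855.2
CR = 234330.0 / 634855.2 = 0.369108 mm/y

0.369108 mm/y


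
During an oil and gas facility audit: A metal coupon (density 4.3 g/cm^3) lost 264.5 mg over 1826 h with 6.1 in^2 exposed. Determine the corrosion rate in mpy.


Apply the mpy weight-loss relation: CR = 534 * W / (D * A * T)
Numerator: 534 * 264.5 = 141243.0
Denominator: 4.3 * 6.1 * 1826 = 47895.98
CR = 141243.0 / 47895.98 = 2.949 mpy

2.949 mpy


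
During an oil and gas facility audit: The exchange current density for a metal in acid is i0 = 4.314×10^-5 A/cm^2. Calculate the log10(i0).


i0 = 4.314×10^-5 A/cm^2
log10(i0) = -4.365

-4.365


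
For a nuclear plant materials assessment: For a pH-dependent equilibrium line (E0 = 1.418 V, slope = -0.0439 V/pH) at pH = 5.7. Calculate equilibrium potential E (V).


Apply the Pourbaix line equation: E = E0 + slope*pH
E = 1.418 + (-0.0439)*5.7 = 1.418 + (-0.25023) = 1.16777 V
Rounded to 3 decimal places: E = 1.168 V

1.168 V


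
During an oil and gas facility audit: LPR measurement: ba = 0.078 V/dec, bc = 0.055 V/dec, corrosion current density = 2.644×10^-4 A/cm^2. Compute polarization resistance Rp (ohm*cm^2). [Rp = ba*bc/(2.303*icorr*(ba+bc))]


Apply the Stern-Geary equation: Rp = ba*bc / (2.303*icorr*(ba+bc))
ba*bc = 0.078*0.055 = 0.00429
ba+bc = 0.133; 2.303*icorr*(ba+bc) = 2.303*2.644×10^-4*0.133 = 8.0985456×10^-5
Rp = 0.00429 / 8.0985456×10^-5 = 52.97 ohm*cm^2

52.97 ohm*cm^2


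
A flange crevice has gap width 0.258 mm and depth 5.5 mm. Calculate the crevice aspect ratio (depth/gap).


Aspect ratio = depth / gap
Ratio = 5.5 / 0.258 = 21.3

21.3


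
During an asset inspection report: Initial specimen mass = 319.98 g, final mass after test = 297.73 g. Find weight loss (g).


Weight loss = initial − final
WL = 319.98 − 297.73 = 22.25 g

22.25 g


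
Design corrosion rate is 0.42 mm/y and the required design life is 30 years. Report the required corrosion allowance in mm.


Corrosion allowance = CR × design life
CA = 0.42 * 30 = 12.6 mm

12.6 mm


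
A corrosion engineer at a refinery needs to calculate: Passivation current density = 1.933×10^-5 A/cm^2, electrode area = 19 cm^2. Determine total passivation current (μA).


I = i_pass * A, then convert A → μA (×10^6)
I = 1.933×10^-5 * 19 * 10^6 = 367.27 μA

367.27 μA


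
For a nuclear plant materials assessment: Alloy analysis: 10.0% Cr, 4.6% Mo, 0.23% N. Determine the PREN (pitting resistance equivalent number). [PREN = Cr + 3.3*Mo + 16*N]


Apply the PREN formula: PREN = Cr + 3.3*Mo + 16*N
PREN = 10.0 + 3.3*4.6 + 16*0.23
PREN = 10.0 + 15.18 + 3.68 = 28.86

28.86


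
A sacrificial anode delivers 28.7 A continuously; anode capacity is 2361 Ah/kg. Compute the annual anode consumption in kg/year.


Annual consumption = current * hours per year / capacity
Rate = 28.7 * 8760 / 2361 = 106.5 kg/year

106.5 kg/year


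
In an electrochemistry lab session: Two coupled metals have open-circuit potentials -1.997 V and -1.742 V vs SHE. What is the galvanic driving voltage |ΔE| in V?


Driving voltage is the absolute potential difference.
|ΔE| = |-1.997 − (-1.742)| = 0.255 V

0.255 V


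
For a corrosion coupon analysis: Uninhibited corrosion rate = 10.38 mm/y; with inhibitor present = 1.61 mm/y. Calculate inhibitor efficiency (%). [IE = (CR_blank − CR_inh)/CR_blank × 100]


Apply the inhibitor-efficiency definition: IE = (CR_blank − CR_inh)/CR_blank × 100
IE = (10.38 − 1.61) / 10.38 × 100
IE = 8.77 / 10.38 × 100 = 84.5 %

84.5 %


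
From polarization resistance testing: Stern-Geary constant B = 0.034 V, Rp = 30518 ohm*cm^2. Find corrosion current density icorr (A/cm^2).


Apply the Stern-Geary relation: icorr = B / Rp
icorr = 0.034 / 30518 = 1.114×10^-6 A/cm^2

1.114×10^-6 A/cm^2


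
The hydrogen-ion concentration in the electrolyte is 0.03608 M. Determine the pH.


pH = −log10[H+]
pH = −log10(0.03608) = 1.44

1.44


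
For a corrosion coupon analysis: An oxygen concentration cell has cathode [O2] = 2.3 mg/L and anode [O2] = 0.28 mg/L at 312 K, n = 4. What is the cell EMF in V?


Apply the Nernst concentration-cell relation: E = (RT/nF)*ln(C_cathode/C_anode)
RT/nF = 8.314*312/(4*96485) = 0.00672117 V
ln(2.3/0.28) = 2.10587
E = 0.00672117 * 2.10587 = 0.01415 V

0.01415 V


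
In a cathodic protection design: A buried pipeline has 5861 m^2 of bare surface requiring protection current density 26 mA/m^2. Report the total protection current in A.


I = area * current density, then convert mA → A (÷1000)
I = 5861 * 26 / 1000 = 152.39 A

152.39 A


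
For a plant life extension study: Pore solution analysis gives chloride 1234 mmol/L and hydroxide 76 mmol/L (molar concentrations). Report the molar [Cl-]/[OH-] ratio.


Threshold parameter = [Cl-] / [OH-] (molar basis; both in mmol/L, so units cancel)
Ratio = 1234 / 76 = 16.24

16.24


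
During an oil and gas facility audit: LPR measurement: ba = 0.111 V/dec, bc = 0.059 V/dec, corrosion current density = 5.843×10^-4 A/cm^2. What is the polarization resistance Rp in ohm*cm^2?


Apply the Stern-Geary equation: Rp = ba*bc / (2.303*icorr*(ba+bc))
ba*bc = 0.111*0.059 = 0.006549
ba+bc = 0.17; 2.303*icorr*(ba+bc) = 2.303*5.843×10^-4*0.17 = 2.2875929×10^-4
Rp = 0.006549 / 2.2875929×10^-4 = 28.63 ohm*cm^2

28.63 ohm*cm^2


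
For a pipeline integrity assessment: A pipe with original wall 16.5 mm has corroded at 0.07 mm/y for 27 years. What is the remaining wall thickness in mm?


Remaining wall = original − CR × time
t = 16.5 − 0.07*27 = 16.5 − 1.89 = 14.61 mm

14.61 mm


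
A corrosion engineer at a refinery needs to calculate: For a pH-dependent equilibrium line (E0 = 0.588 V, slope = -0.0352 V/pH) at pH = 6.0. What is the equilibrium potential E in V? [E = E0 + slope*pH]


Apply the Pourbaix line equation: E = E0 + slope*pH
E = 0.588 + (-0.0352)*6.0 = 0.588 + (-0.2112) = 0.3768 V
Rounded to 3 decimal places: E = 0.377 V

0.377 V


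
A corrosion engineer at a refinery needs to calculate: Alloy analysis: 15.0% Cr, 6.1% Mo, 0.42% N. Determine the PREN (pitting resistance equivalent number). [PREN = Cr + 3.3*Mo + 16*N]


Apply the PREN formula: PREN = Cr + 3.3*Mo + 16*N
PREN = 15.0 + 3.3*6.1 + 16*0.42
PREN = 15.0 + 20.13 + 6.72 = 41.85

41.85


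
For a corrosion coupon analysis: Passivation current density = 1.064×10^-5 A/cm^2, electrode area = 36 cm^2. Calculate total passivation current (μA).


I = i_pass * A, then convert A → μA (×10^6)
I = 1.064×10^-5 * 36 * 10^6 = 383.04 μA

383.04 μA


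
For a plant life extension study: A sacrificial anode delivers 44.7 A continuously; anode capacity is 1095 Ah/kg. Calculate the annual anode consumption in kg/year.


Annual consumption = current * hours per year / capacity
Rate = 44.7 * 8760 / 1095 = 357.6 kg/year

357.6 kg/year


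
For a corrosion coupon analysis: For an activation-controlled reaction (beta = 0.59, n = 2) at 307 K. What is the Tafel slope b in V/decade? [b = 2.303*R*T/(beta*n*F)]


Apply the Tafel slope relation: b = 2.303*R*T/(beta*n*F)
Numerator: 2.303 * 8.314 * 307 = 5878.17
Denominator: 0.59 * 2 * 96485 = 113852.3
b = 5878.17 / 113852.3 = 0.0516 V/decade

0.0516 V/decade


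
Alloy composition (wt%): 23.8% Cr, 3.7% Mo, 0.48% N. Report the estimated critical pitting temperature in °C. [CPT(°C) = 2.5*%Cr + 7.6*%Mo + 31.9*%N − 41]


Apply the ASTM G48 empirical CPT estimate: CPT(°C) = 2.5*%Cr + 7.6*%Mo + 31.9*%N − 41
2.5*23.8 = 59.5; 7.6*3.7 = 28.12; 31.9*0.48 = 15.312
CPT = 59.5 + 28.12 + 15.312 − 41 = 61.932 °C
Rounded to 0.1 °C: CPT ≈ 61.9 °C

61.9 °C
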